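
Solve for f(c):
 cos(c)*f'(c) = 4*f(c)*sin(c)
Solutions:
 f(c) = C1/cos(c)^4


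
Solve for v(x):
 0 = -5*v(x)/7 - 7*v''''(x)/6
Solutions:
 v(x) = (C1*sin(15^(1/4)*2^(3/4)*sqrt(7)*x/14) + C2*cos(15^(1/4)*2^(3/4)*sqrt(7)*x/14))*exp(-15^(1/4)*2^(3/4)*sqrt(7)*x/14) + (C3*sin(15^(1/4)*2^(3/4)*sqrt(7)*x/14) + C4*cos(15^(1/4)*2^(3/4)*sqrt(7)*x/14))*exp(15^(1/4)*2^(3/4)*sqrt(7)*x/14)


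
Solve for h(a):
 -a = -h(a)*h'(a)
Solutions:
 h(a) = -sqrt(C1 + a^2)
 h(a) = sqrt(C1 + a^2)


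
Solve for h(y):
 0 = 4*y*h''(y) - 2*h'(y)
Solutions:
 h(y) = C1 + C2*y^(3/2)


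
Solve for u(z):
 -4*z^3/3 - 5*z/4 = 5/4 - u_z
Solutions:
 u(z) = C1 + z^4/3 + 5*z^2/8 + 5*z/4


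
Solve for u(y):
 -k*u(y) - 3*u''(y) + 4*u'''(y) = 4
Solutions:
 u(y) = C1*exp(y*(-(-8*k + sqrt((8*k + 1)^2 - 1) - 1)^(1/3) + 1 - 1/(-8*k + sqrt((8*k + 1)^2 - 1) - 1)^(1/3))/4) + C2*exp(y*((-8*k + sqrt((8*k + 1)^2 - 1) - 1)^(1/3) - sqrt(3)*I*(-8*k + sqrt((8*k + 1)^2 - 1) - 1)^(1/3) + 2 - 4/((-1 + sqrt(3)*I)*(-8*k + sqrt((8*k + 1)^2 - 1) - 1)^(1/3)))/8) + C3*exp(y*((-8*k + sqrt((8*k + 1)^2 - 1) - 1)^(1/3) + sqrt(3)*I*(-8*k + sqrt((8*k + 1)^2 - 1) - 1)^(1/3) + 2 + 4/((1 + sqrt(3)*I)*(-8*k + sqrt((8*k + 1)^2 - 1) - 1)^(1/3)))/8) - 4/k


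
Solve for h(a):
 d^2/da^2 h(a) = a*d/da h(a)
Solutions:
 h(a) = C1 + C2*erfi(sqrt(2)*a/2)


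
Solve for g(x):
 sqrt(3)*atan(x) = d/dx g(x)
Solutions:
 g(x) = C1 + sqrt(3)*(x*atan(x) - log(x^2 + 1)/2)


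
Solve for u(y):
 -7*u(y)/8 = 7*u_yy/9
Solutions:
 u(y) = C1*sin(3*sqrt(2)*y/4) + C2*cos(3*sqrt(2)*y/4)


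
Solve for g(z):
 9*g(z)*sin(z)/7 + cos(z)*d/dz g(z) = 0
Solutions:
 g(z) = C1*cos(z)^(9/7)


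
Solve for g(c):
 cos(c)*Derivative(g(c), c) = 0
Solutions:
 g(c) = C1


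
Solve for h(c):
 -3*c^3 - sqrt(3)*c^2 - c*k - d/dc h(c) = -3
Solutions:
 h(c) = C1 - 3*c^4/4 - sqrt(3)*c^3/3 - c^2*k/2 + 3*c


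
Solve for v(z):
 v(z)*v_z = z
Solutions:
 v(z) = -sqrt(C1 + z^2)
 v(z) = sqrt(C1 + z^2)


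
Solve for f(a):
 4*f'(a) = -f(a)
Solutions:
 f(a) = C1*exp(-a/4)


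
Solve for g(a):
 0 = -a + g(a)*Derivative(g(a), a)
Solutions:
 g(a) = -sqrt(C1 + a^2)
 g(a) = sqrt(C1 + a^2)


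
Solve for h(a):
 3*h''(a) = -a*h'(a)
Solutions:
 h(a) = C1 + C2*erf(sqrt(6)*a/6)


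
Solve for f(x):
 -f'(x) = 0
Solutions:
 f(x) = C1


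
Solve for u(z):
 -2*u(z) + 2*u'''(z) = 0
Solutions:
 u(z) = C3*exp(z) + (C1*sin(sqrt(3)*z/2) + C2*cos(sqrt(3)*z/2))*exp(-z/2)


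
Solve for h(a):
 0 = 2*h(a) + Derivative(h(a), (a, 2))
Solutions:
 h(a) = C1*sin(sqrt(2)*a) + C2*cos(sqrt(2)*a)


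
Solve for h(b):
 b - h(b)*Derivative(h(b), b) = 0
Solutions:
 h(b) = -sqrt(C1 + b^2)
 h(b) = sqrt(C1 + b^2)


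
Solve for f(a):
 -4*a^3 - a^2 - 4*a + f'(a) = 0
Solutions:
 f(a) = C1 + a^4 + a^3/3 + 2*a^2


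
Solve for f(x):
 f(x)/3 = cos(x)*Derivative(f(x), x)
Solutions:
 f(x) = C1*(sin(x) + 1)^(1/6)/(sin(x) - 1)^(1/6)


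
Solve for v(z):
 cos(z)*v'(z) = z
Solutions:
 v(z) = C1 + Integral(z/cos(z), z)


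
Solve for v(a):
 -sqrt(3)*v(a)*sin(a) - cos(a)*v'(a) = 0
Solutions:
 v(a) = C1*cos(a)^(sqrt(3))


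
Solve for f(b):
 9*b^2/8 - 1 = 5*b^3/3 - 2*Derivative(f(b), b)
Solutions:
 f(b) = C1 + 5*b^4/24 - 3*b^3/16 + b/2


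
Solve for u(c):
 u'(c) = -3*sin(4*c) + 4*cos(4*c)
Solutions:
 u(c) = C1 + sin(4*c) + 3*cos(4*c)/4


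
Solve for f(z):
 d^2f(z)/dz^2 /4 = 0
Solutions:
 f(z) = C1 + C2*z


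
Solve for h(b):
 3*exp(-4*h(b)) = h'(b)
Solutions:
 h(b) = log(-I*(C1 + 12*b)^(1/4))
 h(b) = log(I*(C1 + 12*b)^(1/4))
 h(b) = log(-(C1 + 12*b)^(1/4))
 h(b) = log(C1 + 12*b)/4


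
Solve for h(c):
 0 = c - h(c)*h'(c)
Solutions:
 h(c) = -sqrt(C1 + c^2)
 h(c) = sqrt(C1 + c^2)


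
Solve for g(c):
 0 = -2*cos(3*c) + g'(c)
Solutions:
 g(c) = C1 + 2*sin(3*c)/3


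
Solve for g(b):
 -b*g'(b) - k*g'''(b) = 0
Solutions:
 g(b) = C1 + Integral(C2*airyai(b*(-1/k)^(1/3)) + C3*airybi(b*(-1/k)^(1/3)), b)


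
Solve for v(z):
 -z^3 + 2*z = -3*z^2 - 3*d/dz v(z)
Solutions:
 v(z) = C1 + z^4/12 - z^3/3 - z^2/3


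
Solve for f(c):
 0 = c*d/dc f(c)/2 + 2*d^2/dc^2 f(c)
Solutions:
 f(c) = C1 + C2*erf(sqrt(2)*c/4)


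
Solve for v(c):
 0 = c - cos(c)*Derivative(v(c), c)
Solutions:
 v(c) = C1 + Integral(c/cos(c), c)


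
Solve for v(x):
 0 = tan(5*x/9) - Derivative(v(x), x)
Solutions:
 v(x) = C1 - 9*log(cos(5*x/9))/5


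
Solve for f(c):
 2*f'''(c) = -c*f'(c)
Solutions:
 f(c) = C1 + Integral(C2*airyai(-2^(2/3)*c/2) + C3*airybi(-2^(2/3)*c/2), c)


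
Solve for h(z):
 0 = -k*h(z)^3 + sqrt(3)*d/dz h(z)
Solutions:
 h(z) = -sqrt(6)*sqrt(-1/(C1 + sqrt(3)*k*z))/2
 h(z) = sqrt(6)*sqrt(-1/(C1 + sqrt(3)*k*z))/2


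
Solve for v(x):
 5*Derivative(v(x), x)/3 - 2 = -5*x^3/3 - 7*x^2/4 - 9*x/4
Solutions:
 v(x) = C1 - x^4/4 - 7*x^3/20 - 27*x^2/40 + 6*x/5


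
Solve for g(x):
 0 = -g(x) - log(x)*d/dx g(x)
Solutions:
 g(x) = C1*exp(-li(x))


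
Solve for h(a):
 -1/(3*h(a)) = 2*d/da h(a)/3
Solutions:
 h(a) = -sqrt(C1 - a)
 h(a) = sqrt(C1 - a)


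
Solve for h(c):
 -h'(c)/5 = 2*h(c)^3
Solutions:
 h(c) = -sqrt(2)*sqrt(-1/(C1 - 10*c))/2
 h(c) = sqrt(2)*sqrt(-1/(C1 - 10*c))/2


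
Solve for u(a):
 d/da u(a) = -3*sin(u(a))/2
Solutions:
 u(a) = -acos((-C1 - exp(3*a))/(C1 - exp(3*a))) + 2*pi
 u(a) = acos((-C1 - exp(3*a))/(C1 - exp(3*a)))


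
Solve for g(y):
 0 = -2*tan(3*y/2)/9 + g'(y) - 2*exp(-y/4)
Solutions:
 g(y) = C1 + 2*log(tan(3*y/2)^2 + 1)/27 - 8*exp(-y/4)


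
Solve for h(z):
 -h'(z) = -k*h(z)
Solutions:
 h(z) = C1*exp(k*z)


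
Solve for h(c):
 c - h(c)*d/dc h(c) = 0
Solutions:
 h(c) = -sqrt(C1 + c^2)
 h(c) = sqrt(C1 + c^2)


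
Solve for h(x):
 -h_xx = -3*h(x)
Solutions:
 h(x) = C1*exp(-sqrt(3)*x) + C2*exp(sqrt(3)*x)


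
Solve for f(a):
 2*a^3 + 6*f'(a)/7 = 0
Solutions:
 f(a) = C1 - 7*a^4/12


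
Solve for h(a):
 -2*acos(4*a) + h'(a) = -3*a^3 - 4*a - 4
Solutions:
 h(a) = C1 - 3*a^4/4 - 2*a^2 + 2*a*acos(4*a) - 4*a - sqrt(1 - 16*a^2)/2


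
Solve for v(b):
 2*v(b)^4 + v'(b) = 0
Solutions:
 v(b) = (-3^(2/3) - 3*3^(1/6)*I)*(1/(C1 + 2*b))^(1/3)/6
 v(b) = (-3^(2/3) + 3*3^(1/6)*I)*(1/(C1 + 2*b))^(1/3)/6
 v(b) = (1/(C1 + 6*b))^(1/3)


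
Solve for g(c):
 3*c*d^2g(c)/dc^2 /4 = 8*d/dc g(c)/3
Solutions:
 g(c) = C1 + C2*c^(41/9)


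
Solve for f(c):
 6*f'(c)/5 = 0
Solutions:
 f(c) = C1


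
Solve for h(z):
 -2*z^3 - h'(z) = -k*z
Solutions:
 h(z) = C1 + k*z^2/2 - z^4/2


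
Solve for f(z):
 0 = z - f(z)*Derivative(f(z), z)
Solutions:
 f(z) = -sqrt(C1 + z^2)
 f(z) = sqrt(C1 + z^2)


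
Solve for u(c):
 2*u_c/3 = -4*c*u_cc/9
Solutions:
 u(c) = C1 + C2/sqrt(c)


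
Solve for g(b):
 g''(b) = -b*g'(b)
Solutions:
 g(b) = C1 + C2*erf(sqrt(2)*b/2)


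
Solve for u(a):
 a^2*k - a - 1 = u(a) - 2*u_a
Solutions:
 u(a) = C1*exp(a/2) + a^2*k + 4*a*k - a + 8*k - 3


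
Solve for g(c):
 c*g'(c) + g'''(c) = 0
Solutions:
 g(c) = C1 + Integral(C2*airyai(-c) + C3*airybi(-c), c)


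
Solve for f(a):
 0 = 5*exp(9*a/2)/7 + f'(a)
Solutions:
 f(a) = C1 - 10*exp(9*a/2)/63


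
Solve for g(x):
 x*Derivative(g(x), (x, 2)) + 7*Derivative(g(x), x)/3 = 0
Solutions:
 g(x) = C1 + C2/x^(4/3)


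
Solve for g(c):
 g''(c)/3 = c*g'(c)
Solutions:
 g(c) = C1 + C2*erfi(sqrt(6)*c/2)


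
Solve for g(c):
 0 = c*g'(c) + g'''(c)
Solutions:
 g(c) = C1 + Integral(C2*airyai(-c) + C3*airybi(-c), c)


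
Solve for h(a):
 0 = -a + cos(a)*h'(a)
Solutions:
 h(a) = C1 + Integral(a/cos(a), a)


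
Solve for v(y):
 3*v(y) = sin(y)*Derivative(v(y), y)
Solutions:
 v(y) = C1*(cos(y) - 1)^(3/2)/(cos(y) + 1)^(3/2)


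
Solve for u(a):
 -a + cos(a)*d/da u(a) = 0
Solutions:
 u(a) = C1 + Integral(a/cos(a), a)


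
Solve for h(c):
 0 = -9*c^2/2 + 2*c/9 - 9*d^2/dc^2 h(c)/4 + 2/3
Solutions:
 h(c) = C1 + C2*c - c^4/6 + 4*c^3/243 + 4*c^2/27


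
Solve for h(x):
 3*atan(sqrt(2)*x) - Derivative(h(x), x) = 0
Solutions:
 h(x) = C1 + 3*x*atan(sqrt(2)*x) - 3*sqrt(2)*log(2*x^2 + 1)/4


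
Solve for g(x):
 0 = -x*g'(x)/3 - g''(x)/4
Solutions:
 g(x) = C1 + C2*erf(sqrt(6)*x/3)


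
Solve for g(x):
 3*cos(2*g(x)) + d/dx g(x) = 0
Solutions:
 g(x) = -asin((C1 + exp(12*x))/(C1 - exp(12*x)))/2 + pi/2
 g(x) = asin((C1 + exp(12*x))/(C1 - exp(12*x)))/2


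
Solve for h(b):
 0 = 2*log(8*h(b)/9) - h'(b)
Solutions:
 -Integral(1/(log(_y) - 2*log(3) + 3*log(2)), (_y, h(b)))/2 = C1 - b


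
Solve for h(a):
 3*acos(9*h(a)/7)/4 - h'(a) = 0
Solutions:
 Integral(1/acos(9*_y/7), (_y, h(a))) = C1 + 3*a/4


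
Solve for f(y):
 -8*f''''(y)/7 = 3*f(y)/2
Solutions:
 f(y) = (C1*sin(sqrt(2)*21^(1/4)*y/4) + C2*cos(sqrt(2)*21^(1/4)*y/4))*exp(-sqrt(2)*21^(1/4)*y/4) + (C3*sin(sqrt(2)*21^(1/4)*y/4) + C4*cos(sqrt(2)*21^(1/4)*y/4))*exp(sqrt(2)*21^(1/4)*y/4)


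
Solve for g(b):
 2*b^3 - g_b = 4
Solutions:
 g(b) = C1 + b^4/2 - 4*b


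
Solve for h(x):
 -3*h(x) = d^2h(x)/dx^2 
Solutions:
 h(x) = C1*sin(sqrt(3)*x) + C2*cos(sqrt(3)*x)


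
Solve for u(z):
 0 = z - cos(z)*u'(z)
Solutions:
 u(z) = C1 + Integral(z/cos(z), z)


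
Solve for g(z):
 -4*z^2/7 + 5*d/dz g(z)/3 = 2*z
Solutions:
 g(z) = C1 + 4*z^3/35 + 3*z^2/5


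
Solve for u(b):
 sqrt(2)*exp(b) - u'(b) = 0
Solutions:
 u(b) = C1 + sqrt(2)*exp(b)


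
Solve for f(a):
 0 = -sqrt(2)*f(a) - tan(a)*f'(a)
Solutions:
 f(a) = C1/sin(a)^(sqrt(2))


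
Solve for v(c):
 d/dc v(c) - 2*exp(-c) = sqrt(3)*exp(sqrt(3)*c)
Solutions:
 v(c) = C1 + exp(sqrt(3)*c) - 2*exp(-c)


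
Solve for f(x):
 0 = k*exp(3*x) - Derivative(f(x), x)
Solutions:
 f(x) = C1 + k*exp(3*x)/3


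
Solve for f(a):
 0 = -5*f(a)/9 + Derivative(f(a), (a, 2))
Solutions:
 f(a) = C1*exp(-sqrt(5)*a/3) + C2*exp(sqrt(5)*a/3)


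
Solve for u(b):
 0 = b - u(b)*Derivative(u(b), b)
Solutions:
 u(b) = -sqrt(C1 + b^2)
 u(b) = sqrt(C1 + b^2)


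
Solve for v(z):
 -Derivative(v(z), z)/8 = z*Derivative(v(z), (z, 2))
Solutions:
 v(z) = C1 + C2*z^(7/8)


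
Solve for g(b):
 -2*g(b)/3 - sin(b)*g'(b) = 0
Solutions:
 g(b) = C1*(cos(b) + 1)^(1/3)/(cos(b) - 1)^(1/3)


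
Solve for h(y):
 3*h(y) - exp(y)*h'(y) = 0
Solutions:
 h(y) = C1*exp(-3*exp(-y))


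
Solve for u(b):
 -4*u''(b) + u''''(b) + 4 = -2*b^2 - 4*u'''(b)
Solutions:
 u(b) = C1 + C2*b + C3*exp(2*b*(-1 + sqrt(2))) + C4*exp(-2*b*(1 + sqrt(2))) + b^4/24 + b^3/6 + 9*b^2/8


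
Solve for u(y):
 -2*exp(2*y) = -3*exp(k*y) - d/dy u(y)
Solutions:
 u(y) = C1 + exp(2*y) - 3*exp(k*y)/k


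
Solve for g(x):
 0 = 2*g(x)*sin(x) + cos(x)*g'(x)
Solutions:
 g(x) = C1*cos(x)^2


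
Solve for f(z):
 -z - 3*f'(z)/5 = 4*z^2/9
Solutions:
 f(z) = C1 - 20*z^3/81 - 5*z^2/6


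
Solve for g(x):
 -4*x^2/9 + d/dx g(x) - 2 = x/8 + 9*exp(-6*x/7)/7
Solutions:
 g(x) = C1 + 4*x^3/27 + x^2/16 + 2*x - 3*exp(-6*x/7)/2


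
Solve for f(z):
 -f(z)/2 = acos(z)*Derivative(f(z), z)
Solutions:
 f(z) = C1*exp(-Integral(1/acos(z), z)/2)


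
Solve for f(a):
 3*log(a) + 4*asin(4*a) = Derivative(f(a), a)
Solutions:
 f(a) = C1 + 3*a*log(a) + 4*a*asin(4*a) - 3*a + sqrt(1 - 16*a^2)


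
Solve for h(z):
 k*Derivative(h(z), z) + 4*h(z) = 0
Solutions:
 h(z) = C1*exp(-4*z/k)


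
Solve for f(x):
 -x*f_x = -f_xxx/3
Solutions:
 f(x) = C1 + Integral(C2*airyai(3^(1/3)*x) + C3*airybi(3^(1/3)*x), x)


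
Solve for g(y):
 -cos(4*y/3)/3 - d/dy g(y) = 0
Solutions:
 g(y) = C1 - sin(4*y/3)/4


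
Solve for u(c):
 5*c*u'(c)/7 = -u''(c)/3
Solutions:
 u(c) = C1 + C2*erf(sqrt(210)*c/14)


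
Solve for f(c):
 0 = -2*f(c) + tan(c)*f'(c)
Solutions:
 f(c) = C1*sin(c)^2


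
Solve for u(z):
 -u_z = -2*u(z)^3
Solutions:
 u(z) = -sqrt(2)*sqrt(-1/(C1 + 2*z))/2
 u(z) = sqrt(2)*sqrt(-1/(C1 + 2*z))/2


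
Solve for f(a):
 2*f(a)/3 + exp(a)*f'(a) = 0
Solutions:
 f(a) = C1*exp(2*exp(-a)/3)


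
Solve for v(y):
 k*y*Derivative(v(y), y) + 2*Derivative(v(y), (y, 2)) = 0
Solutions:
 v(y) = Piecewise((-sqrt(pi)*C1*erf(sqrt(k)*y/2)/sqrt(k) - C2, (k > 0) | (k < 0)), (-C1*y - C2, True))


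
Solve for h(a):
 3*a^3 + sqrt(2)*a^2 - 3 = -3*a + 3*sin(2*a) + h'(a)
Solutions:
 h(a) = C1 + 3*a^4/4 + sqrt(2)*a^3/3 + 3*a^2/2 - 3*a + 3*cos(2*a)/2


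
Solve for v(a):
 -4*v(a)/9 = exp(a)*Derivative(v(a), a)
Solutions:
 v(a) = C1*exp(4*exp(-a)/9)


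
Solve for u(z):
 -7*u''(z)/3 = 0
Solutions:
 u(z) = C1 + C2*z


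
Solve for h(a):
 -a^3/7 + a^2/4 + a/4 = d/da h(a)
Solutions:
 h(a) = C1 - a^4/28 + a^3/12 + a^2/8


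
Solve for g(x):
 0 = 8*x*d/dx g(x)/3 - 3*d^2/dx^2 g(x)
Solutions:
 g(x) = C1 + C2*erfi(2*x/3)


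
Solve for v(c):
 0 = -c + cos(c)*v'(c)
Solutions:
 v(c) = C1 + Integral(c/cos(c), c)


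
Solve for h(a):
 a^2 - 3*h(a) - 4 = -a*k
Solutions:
 h(a) = a^2/3 + a*k/3 - 4/3


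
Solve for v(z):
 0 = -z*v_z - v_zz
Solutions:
 v(z) = C1 + C2*erf(sqrt(2)*z/2)


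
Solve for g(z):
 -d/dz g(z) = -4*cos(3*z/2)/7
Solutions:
 g(z) = C1 + 8*sin(3*z/2)/21


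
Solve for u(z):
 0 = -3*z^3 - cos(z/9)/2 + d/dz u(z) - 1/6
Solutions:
 u(z) = C1 + 3*z^4/4 + z/6 + 9*sin(z/9)/2


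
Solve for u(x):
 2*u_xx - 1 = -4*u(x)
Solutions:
 u(x) = C1*sin(sqrt(2)*x) + C2*cos(sqrt(2)*x) + 1/4


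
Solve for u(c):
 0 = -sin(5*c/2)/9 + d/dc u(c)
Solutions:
 u(c) = C1 - 2*cos(5*c/2)/45


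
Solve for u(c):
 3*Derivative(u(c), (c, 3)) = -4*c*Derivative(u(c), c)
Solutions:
 u(c) = C1 + Integral(C2*airyai(-6^(2/3)*c/3) + C3*airybi(-6^(2/3)*c/3), c)


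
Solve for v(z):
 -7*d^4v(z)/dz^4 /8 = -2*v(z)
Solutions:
 v(z) = C1*exp(-2*7^(3/4)*z/7) + C2*exp(2*7^(3/4)*z/7) + C3*sin(2*7^(3/4)*z/7) + C4*cos(2*7^(3/4)*z/7)


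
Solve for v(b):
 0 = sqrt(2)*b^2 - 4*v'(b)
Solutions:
 v(b) = C1 + sqrt(2)*b^3/12


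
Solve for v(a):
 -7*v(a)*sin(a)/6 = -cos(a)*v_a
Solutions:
 v(a) = C1/cos(a)^(7/6)


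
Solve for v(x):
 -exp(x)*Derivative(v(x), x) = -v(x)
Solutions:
 v(x) = C1*exp(-exp(-x))


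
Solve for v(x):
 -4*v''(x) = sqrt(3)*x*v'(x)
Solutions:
 v(x) = C1 + C2*erf(sqrt(2)*3^(1/4)*x/4)


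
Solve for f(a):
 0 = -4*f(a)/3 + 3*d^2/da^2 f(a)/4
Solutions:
 f(a) = C1*exp(-4*a/3) + C2*exp(4*a/3)


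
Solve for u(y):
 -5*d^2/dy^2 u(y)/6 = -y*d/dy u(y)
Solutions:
 u(y) = C1 + C2*erfi(sqrt(15)*y/5)


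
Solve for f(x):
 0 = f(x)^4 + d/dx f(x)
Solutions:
 f(x) = (-3^(2/3) - 3*3^(1/6)*I)*(1/(C1 + x))^(1/3)/6
 f(x) = (-3^(2/3) + 3*3^(1/6)*I)*(1/(C1 + x))^(1/3)/6
 f(x) = (1/(C1 + 3*x))^(1/3)


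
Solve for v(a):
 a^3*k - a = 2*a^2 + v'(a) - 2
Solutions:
 v(a) = C1 + a^4*k/4 - 2*a^3/3 - a^2/2 + 2*a


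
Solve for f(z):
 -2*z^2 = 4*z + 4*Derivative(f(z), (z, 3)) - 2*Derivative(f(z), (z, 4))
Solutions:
 f(z) = C1 + C2*z + C3*z^2 + C4*exp(2*z) - z^5/120 - z^4/16 - z^3/8


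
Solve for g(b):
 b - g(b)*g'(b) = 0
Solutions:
 g(b) = -sqrt(C1 + b^2)
 g(b) = sqrt(C1 + b^2)


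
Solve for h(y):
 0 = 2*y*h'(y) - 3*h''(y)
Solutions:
 h(y) = C1 + C2*erfi(sqrt(3)*y/3)


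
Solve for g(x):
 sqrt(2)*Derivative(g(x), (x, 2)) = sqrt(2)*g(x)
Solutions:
 g(x) = C1*exp(-x) + C2*exp(x)


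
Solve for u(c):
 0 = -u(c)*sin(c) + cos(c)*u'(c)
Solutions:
 u(c) = C1/cos(c)


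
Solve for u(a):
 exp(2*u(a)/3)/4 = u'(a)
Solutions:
 u(a) = 3*log(-sqrt(-1/(C1 + a))) + 3*log(6)/2
 u(a) = 3*log(-1/(C1 + a))/2 + 3*log(6)/2


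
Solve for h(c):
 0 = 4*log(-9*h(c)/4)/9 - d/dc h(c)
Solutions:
 -9*Integral(1/(log(-_y) - 2*log(2) + 2*log(3)), (_y, h(c)))/4 = C1 - c


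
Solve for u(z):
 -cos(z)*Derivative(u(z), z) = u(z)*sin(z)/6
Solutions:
 u(z) = C1*cos(z)^(1/6)


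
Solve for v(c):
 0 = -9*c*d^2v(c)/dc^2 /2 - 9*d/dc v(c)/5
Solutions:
 v(c) = C1 + C2*c^(3/5)


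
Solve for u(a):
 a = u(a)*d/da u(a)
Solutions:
 u(a) = -sqrt(C1 + a^2)
 u(a) = sqrt(C1 + a^2)


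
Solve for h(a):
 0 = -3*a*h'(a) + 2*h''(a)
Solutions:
 h(a) = C1 + C2*erfi(sqrt(3)*a/2)


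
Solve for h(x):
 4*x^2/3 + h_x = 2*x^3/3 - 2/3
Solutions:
 h(x) = C1 + x^4/6 - 4*x^3/9 - 2*x/3


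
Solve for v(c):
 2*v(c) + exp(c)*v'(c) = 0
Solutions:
 v(c) = C1*exp(2*exp(-c))


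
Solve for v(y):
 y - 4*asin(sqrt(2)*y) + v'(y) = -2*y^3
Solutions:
 v(y) = C1 - y^4/2 - y^2/2 + 4*y*asin(sqrt(2)*y) + 2*sqrt(2)*sqrt(1 - 2*y^2)


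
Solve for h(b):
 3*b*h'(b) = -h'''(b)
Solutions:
 h(b) = C1 + Integral(C2*airyai(-3^(1/3)*b) + C3*airybi(-3^(1/3)*b), b)


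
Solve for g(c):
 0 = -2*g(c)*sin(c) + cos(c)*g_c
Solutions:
 g(c) = C1/cos(c)^2


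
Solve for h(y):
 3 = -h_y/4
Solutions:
 h(y) = C1 - 12*y


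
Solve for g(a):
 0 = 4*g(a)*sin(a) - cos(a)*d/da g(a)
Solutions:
 g(a) = C1/cos(a)^4


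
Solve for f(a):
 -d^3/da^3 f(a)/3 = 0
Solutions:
 f(a) = C1 + C2*a + C3*a^2


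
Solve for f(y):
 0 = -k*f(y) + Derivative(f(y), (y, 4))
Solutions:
 f(y) = C1*exp(-k^(1/4)*y) + C2*exp(k^(1/4)*y) + C3*exp(-I*k^(1/4)*y) + C4*exp(I*k^(1/4)*y)


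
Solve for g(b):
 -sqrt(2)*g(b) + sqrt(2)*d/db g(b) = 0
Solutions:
 g(b) = C1*exp(b)


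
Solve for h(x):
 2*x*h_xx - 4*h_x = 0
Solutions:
 h(x) = C1 + C2*x^3


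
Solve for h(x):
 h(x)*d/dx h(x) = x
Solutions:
 h(x) = -sqrt(C1 + x^2)
 h(x) = sqrt(C1 + x^2)


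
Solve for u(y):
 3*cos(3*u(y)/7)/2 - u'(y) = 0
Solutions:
 -3*y/2 - 7*log(sin(3*u(y)/7) - 1)/6 + 7*log(sin(3*u(y)/7) + 1)/6 = C1


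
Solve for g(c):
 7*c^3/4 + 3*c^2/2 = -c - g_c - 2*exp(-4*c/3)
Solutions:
 g(c) = C1 - 7*c^4/16 - c^3/2 - c^2/2 + 3*exp(-4*c/3)/2


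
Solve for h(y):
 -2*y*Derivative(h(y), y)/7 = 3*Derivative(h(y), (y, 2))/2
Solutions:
 h(y) = C1 + C2*erf(sqrt(42)*y/21)


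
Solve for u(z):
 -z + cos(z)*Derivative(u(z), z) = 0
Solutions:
 u(z) = C1 + Integral(z/cos(z), z)


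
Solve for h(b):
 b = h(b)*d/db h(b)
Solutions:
 h(b) = -sqrt(C1 + b^2)
 h(b) = sqrt(C1 + b^2)


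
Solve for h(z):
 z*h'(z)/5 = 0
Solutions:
 h(z) = C1


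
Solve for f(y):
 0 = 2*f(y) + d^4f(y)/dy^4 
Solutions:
 f(y) = (C1*sin(2^(3/4)*y/2) + C2*cos(2^(3/4)*y/2))*exp(-2^(3/4)*y/2) + (C3*sin(2^(3/4)*y/2) + C4*cos(2^(3/4)*y/2))*exp(2^(3/4)*y/2)


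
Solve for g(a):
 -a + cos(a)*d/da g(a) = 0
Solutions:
 g(a) = C1 + Integral(a/cos(a), a)


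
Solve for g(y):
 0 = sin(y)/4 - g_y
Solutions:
 g(y) = C1 - cos(y)/4


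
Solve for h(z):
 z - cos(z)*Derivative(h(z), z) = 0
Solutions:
 h(z) = C1 + Integral(z/cos(z), z)


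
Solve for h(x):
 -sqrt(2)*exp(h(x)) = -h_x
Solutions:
 h(x) = log(-1/(C1 + sqrt(2)*x))


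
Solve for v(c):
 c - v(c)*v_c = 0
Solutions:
 v(c) = -sqrt(C1 + c^2)
 v(c) = sqrt(C1 + c^2)


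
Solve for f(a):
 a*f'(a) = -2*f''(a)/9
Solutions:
 f(a) = C1 + C2*erf(3*a/2)


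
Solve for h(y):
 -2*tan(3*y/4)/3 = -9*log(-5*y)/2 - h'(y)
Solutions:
 h(y) = C1 - 9*y*log(-y)/2 - 9*y*log(5)/2 + 9*y/2 - 8*log(cos(3*y/4))/9


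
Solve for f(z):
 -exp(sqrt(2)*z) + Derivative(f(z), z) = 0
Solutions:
 f(z) = C1 + sqrt(2)*exp(sqrt(2)*z)/2


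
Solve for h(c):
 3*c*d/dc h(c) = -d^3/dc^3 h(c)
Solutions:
 h(c) = C1 + Integral(C2*airyai(-3^(1/3)*c) + C3*airybi(-3^(1/3)*c), c)


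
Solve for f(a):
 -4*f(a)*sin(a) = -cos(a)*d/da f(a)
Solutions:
 f(a) = C1/cos(a)^4


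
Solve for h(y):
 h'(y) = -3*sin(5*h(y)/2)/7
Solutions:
 3*y/7 + log(cos(5*h(y)/2) - 1)/5 - log(cos(5*h(y)/2) + 1)/5 = C1


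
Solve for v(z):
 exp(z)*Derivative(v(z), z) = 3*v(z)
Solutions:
 v(z) = C1*exp(-3*exp(-z))


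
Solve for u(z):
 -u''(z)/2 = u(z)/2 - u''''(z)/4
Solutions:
 u(z) = C1*exp(-z*sqrt(1 + sqrt(3))) + C2*exp(z*sqrt(1 + sqrt(3))) + C3*sin(z*sqrt(-1 + sqrt(3))) + C4*cos(z*sqrt(-1 + sqrt(3)))


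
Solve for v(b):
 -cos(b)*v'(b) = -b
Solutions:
 v(b) = C1 + Integral(b/cos(b), b)


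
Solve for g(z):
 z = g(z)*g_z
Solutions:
 g(z) = -sqrt(C1 + z^2)
 g(z) = sqrt(C1 + z^2)


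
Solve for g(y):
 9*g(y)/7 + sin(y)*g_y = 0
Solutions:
 g(y) = C1*(cos(y) + 1)^(9/14)/(cos(y) - 1)^(9/14)


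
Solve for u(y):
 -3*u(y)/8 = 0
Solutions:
 u(y) = 0


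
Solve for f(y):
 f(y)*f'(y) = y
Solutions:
 f(y) = -sqrt(C1 + y^2)
 f(y) = sqrt(C1 + y^2)


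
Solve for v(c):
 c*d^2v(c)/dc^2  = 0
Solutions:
 v(c) = C1 + C2*c


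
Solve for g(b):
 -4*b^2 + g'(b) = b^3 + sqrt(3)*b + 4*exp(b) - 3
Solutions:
 g(b) = C1 + b^4/4 + 4*b^3/3 + sqrt(3)*b^2/2 - 3*b + 4*exp(b)


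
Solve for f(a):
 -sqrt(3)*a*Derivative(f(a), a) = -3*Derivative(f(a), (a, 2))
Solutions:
 f(a) = C1 + C2*erfi(sqrt(2)*3^(3/4)*a/6)


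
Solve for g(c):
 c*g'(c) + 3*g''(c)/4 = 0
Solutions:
 g(c) = C1 + C2*erf(sqrt(6)*c/3)


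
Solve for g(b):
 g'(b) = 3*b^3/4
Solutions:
 g(b) = C1 + 3*b^4/16


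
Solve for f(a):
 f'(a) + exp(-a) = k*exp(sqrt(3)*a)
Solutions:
 f(a) = C1 + sqrt(3)*k*exp(sqrt(3)*a)/3 + exp(-a)


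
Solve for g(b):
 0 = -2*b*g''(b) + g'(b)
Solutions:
 g(b) = C1 + C2*b^(3/2)


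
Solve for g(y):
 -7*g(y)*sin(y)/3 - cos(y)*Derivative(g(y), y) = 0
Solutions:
 g(y) = C1*cos(y)^(7/3)


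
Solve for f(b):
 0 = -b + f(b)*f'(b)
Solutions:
 f(b) = -sqrt(C1 + b^2)
 f(b) = sqrt(C1 + b^2)


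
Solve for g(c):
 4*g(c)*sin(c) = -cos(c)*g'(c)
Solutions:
 g(c) = C1*cos(c)^4


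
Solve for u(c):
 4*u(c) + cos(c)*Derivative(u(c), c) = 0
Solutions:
 u(c) = C1*(sin(c)^2 - 2*sin(c) + 1)/(sin(c)^2 + 2*sin(c) + 1)


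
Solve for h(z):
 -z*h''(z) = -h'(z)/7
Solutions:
 h(z) = C1 + C2*z^(8/7)


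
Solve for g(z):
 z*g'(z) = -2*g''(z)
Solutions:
 g(z) = C1 + C2*erf(z/2)


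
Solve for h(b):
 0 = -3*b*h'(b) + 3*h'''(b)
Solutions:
 h(b) = C1 + Integral(C2*airyai(b) + C3*airybi(b), b)


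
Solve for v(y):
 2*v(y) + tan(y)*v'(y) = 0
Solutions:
 v(y) = C1/sin(y)^2


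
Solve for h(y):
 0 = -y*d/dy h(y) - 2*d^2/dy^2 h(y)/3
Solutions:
 h(y) = C1 + C2*erf(sqrt(3)*y/2)


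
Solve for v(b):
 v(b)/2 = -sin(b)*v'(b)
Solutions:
 v(b) = C1*(cos(b) + 1)^(1/4)/(cos(b) - 1)^(1/4)


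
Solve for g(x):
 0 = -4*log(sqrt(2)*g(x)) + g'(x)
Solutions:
 -Integral(1/(2*log(_y) + log(2)), (_y, g(x)))/2 = C1 - x


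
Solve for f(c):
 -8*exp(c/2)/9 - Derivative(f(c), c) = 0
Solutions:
 f(c) = C1 - 16*exp(c/2)/9


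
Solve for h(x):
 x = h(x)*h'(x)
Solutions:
 h(x) = -sqrt(C1 + x^2)
 h(x) = sqrt(C1 + x^2)


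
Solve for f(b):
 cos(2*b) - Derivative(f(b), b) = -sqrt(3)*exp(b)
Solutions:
 f(b) = C1 + sqrt(3)*exp(b) + sin(2*b)/2


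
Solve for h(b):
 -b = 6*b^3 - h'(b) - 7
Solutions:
 h(b) = C1 + 3*b^4/2 + b^2/2 - 7*b


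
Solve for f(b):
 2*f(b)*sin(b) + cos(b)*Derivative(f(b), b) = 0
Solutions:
 f(b) = C1*cos(b)^2


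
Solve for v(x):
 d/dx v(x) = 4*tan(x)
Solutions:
 v(x) = C1 - 4*log(cos(x))


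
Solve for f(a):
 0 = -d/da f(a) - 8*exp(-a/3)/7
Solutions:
 f(a) = C1 + 24*exp(-a/3)/7


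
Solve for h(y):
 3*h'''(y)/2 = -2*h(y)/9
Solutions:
 h(y) = C3*exp(-2^(2/3)*y/3) + (C1*sin(2^(2/3)*sqrt(3)*y/6) + C2*cos(2^(2/3)*sqrt(3)*y/6))*exp(2^(2/3)*y/6)


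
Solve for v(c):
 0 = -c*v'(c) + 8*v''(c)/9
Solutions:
 v(c) = C1 + C2*erfi(3*c/4)


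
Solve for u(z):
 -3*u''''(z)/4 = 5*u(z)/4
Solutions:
 u(z) = (C1*sin(sqrt(2)*3^(3/4)*5^(1/4)*z/6) + C2*cos(sqrt(2)*3^(3/4)*5^(1/4)*z/6))*exp(-sqrt(2)*3^(3/4)*5^(1/4)*z/6) + (C3*sin(sqrt(2)*3^(3/4)*5^(1/4)*z/6) + C4*cos(sqrt(2)*3^(3/4)*5^(1/4)*z/6))*exp(sqrt(2)*3^(3/4)*5^(1/4)*z/6)


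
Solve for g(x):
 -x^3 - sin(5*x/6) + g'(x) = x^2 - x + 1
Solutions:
 g(x) = C1 + x^4/4 + x^3/3 - x^2/2 + x - 6*cos(5*x/6)/5


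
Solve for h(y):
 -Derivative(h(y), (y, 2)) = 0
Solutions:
 h(y) = C1 + C2*y


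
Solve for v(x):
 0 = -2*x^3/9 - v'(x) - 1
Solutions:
 v(x) = C1 - x^4/18 - x


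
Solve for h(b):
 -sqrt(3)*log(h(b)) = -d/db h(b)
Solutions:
 li(h(b)) = C1 + sqrt(3)*b


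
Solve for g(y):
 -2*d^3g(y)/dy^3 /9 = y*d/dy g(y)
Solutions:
 g(y) = C1 + Integral(C2*airyai(-6^(2/3)*y/2) + C3*airybi(-6^(2/3)*y/2), y)


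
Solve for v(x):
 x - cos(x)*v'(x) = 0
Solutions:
 v(x) = C1 + Integral(x/cos(x), x)


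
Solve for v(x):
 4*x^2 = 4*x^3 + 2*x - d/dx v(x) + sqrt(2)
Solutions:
 v(x) = C1 + x^4 - 4*x^3/3 + x^2 + sqrt(2)*x


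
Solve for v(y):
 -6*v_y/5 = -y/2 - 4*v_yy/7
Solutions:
 v(y) = C1 + C2*exp(21*y/10) + 5*y^2/24 + 25*y/126


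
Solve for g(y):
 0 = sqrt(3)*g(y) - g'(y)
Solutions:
 g(y) = C1*exp(sqrt(3)*y)


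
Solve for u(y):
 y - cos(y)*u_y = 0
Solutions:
 u(y) = C1 + Integral(y/cos(y), y)


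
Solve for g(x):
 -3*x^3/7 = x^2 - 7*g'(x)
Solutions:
 g(x) = C1 + 3*x^4/196 + x^3/21


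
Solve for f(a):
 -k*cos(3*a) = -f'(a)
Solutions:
 f(a) = C1 + k*sin(3*a)/3


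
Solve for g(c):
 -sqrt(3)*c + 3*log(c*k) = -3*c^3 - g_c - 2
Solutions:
 g(c) = C1 - 3*c^4/4 + sqrt(3)*c^2/2 - 3*c*log(c*k) + c


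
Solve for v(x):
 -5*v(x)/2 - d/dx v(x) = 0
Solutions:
 v(x) = C1*exp(-5*x/2)


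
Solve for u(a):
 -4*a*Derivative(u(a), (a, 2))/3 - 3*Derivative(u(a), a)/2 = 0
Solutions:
 u(a) = C1 + C2/a^(1/8)


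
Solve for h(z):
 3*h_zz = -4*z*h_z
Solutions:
 h(z) = C1 + C2*erf(sqrt(6)*z/3)


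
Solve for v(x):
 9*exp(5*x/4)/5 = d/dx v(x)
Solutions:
 v(x) = C1 + 36*exp(5*x/4)/25


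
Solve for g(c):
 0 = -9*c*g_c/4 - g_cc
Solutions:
 g(c) = C1 + C2*erf(3*sqrt(2)*c/4)


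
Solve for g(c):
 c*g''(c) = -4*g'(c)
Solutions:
 g(c) = C1 + C2/c^3


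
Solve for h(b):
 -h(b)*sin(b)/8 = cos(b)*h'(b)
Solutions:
 h(b) = C1*cos(b)^(1/8)


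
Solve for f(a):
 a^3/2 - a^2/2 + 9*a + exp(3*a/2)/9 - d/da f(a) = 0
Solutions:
 f(a) = C1 + a^4/8 - a^3/6 + 9*a^2/2 + 2*exp(3*a/2)/27


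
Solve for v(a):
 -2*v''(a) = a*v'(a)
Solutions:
 v(a) = C1 + C2*erf(a/2)


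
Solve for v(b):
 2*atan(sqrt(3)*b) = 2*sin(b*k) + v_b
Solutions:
 v(b) = C1 + 2*b*atan(sqrt(3)*b) - 2*Piecewise((-cos(b*k)/k, Ne(k, 0)), (0, True)) - sqrt(3)*log(3*b^2 + 1)/3


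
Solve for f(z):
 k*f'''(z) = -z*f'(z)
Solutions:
 f(z) = C1 + Integral(C2*airyai(z*(-1/k)^(1/3)) + C3*airybi(z*(-1/k)^(1/3)), z)


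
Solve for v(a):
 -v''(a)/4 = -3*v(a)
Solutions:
 v(a) = C1*exp(-2*sqrt(3)*a) + C2*exp(2*sqrt(3)*a)


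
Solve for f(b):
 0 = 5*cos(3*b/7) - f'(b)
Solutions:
 f(b) = C1 + 35*sin(3*b/7)/3


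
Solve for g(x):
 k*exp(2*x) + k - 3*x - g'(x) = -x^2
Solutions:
 g(x) = C1 + k*x + k*exp(2*x)/2 + x^3/3 - 3*x^2/2


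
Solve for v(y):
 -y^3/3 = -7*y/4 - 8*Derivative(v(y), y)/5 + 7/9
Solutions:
 v(y) = C1 + 5*y^4/96 - 35*y^2/64 + 35*y/72


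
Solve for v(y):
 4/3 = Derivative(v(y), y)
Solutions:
 v(y) = C1 + 4*y/3


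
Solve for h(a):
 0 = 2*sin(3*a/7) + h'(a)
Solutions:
 h(a) = C1 + 14*cos(3*a/7)/3


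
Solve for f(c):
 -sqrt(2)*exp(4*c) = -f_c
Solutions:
 f(c) = C1 + sqrt(2)*exp(4*c)/4


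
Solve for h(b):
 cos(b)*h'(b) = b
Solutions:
 h(b) = C1 + Integral(b/cos(b), b)


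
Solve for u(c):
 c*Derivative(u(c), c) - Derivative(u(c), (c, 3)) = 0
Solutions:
 u(c) = C1 + Integral(C2*airyai(c) + C3*airybi(c), c)


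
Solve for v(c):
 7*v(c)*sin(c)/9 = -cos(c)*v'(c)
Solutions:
 v(c) = C1*cos(c)^(7/9)


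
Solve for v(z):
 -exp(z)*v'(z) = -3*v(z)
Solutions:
 v(z) = C1*exp(-3*exp(-z))


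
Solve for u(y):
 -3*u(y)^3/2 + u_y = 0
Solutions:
 u(y) = -sqrt(-1/(C1 + 3*y))
 u(y) = sqrt(-1/(C1 + 3*y))


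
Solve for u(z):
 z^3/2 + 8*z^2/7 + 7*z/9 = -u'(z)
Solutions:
 u(z) = C1 - z^4/8 - 8*z^3/21 - 7*z^2/18


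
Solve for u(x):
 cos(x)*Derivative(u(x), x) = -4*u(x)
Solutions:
 u(x) = C1*(sin(x)^2 - 2*sin(x) + 1)/(sin(x)^2 + 2*sin(x) + 1)


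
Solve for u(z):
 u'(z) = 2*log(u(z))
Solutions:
 li(u(z)) = C1 + 2*z


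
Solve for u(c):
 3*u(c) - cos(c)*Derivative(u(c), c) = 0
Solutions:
 u(c) = C1*(sin(c) + 1)^(3/2)/(sin(c) - 1)^(3/2)


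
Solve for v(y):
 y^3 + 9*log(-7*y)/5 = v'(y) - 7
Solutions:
 v(y) = C1 + y^4/4 + 9*y*log(-y)/5 + y*(9*log(7) + 26)/5


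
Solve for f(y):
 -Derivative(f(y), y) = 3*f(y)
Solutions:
 f(y) = C1*exp(-3*y)


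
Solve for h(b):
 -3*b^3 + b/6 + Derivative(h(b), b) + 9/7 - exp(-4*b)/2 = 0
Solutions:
 h(b) = C1 + 3*b^4/4 - b^2/12 - 9*b/7 - exp(-4*b)/8


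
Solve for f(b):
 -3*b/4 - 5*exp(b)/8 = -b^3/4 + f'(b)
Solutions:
 f(b) = C1 + b^4/16 - 3*b^2/8 - 5*exp(b)/8


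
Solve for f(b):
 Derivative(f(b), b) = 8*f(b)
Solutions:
 f(b) = C1*exp(8*b)


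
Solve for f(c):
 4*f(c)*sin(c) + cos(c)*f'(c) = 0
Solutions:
 f(c) = C1*cos(c)^4


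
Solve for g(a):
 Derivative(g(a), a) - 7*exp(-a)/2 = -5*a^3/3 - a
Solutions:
 g(a) = C1 - 5*a^4/12 - a^2/2 - 7*exp(-a)/2


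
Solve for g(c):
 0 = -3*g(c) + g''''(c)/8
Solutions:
 g(c) = C1*exp(-24^(1/4)*c) + C2*exp(24^(1/4)*c) + C3*sin(24^(1/4)*c) + C4*cos(24^(1/4)*c)


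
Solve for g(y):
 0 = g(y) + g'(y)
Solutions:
 g(y) = C1*exp(-y)


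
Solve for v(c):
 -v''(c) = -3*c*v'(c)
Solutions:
 v(c) = C1 + C2*erfi(sqrt(6)*c/2)


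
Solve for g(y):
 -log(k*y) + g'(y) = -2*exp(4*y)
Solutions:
 g(y) = C1 + y*log(k*y) - y - exp(4*y)/2


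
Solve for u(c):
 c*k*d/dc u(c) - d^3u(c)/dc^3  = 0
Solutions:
 u(c) = C1 + Integral(C2*airyai(c*k^(1/3)) + C3*airybi(c*k^(1/3)), c)


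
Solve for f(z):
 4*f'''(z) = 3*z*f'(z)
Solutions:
 f(z) = C1 + Integral(C2*airyai(6^(1/3)*z/2) + C3*airybi(6^(1/3)*z/2), z)


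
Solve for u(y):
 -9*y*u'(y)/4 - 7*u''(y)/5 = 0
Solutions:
 u(y) = C1 + C2*erf(3*sqrt(70)*y/28)


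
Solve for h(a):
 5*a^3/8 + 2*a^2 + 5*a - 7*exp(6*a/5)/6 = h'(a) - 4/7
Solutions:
 h(a) = C1 + 5*a^4/32 + 2*a^3/3 + 5*a^2/2 + 4*a/7 - 35*exp(6*a/5)/36


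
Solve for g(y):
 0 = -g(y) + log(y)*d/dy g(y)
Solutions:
 g(y) = C1*exp(li(y))


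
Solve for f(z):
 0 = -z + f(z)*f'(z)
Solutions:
 f(z) = -sqrt(C1 + z^2)
 f(z) = sqrt(C1 + z^2)


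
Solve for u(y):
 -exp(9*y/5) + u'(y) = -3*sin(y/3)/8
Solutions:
 u(y) = C1 + 5*exp(9*y/5)/9 + 9*cos(y/3)/8


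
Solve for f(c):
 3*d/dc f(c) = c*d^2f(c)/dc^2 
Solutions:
 f(c) = C1 + C2*c^4


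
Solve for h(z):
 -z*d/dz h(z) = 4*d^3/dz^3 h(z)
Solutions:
 h(z) = C1 + Integral(C2*airyai(-2^(1/3)*z/2) + C3*airybi(-2^(1/3)*z/2), z)


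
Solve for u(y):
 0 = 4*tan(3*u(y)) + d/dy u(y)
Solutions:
 u(y) = -asin(C1*exp(-12*y))/3 + pi/3
 u(y) = asin(C1*exp(-12*y))/3


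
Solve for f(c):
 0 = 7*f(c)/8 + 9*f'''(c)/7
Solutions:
 f(c) = C3*exp(-3^(1/3)*7^(2/3)*c/6) + (C1*sin(3^(5/6)*7^(2/3)*c/12) + C2*cos(3^(5/6)*7^(2/3)*c/12))*exp(3^(1/3)*7^(2/3)*c/12)


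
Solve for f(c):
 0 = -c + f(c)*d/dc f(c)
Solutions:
 f(c) = -sqrt(C1 + c^2)
 f(c) = sqrt(C1 + c^2)


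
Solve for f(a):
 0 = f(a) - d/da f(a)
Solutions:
 f(a) = C1*exp(a)


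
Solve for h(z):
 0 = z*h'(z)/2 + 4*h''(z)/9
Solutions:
 h(z) = C1 + C2*erf(3*z/4)


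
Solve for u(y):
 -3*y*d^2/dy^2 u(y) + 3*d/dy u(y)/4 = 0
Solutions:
 u(y) = C1 + C2*y^(5/4)


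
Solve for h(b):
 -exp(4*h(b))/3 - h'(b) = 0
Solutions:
 h(b) = log(-(1/(C1 + 4*b))^(1/4)) + log(3)/4
 h(b) = log(1/(C1 + 4*b))/4 + log(3)/4
 h(b) = log(-I*(1/(C1 + 4*b))^(1/4)) + log(3)/4
 h(b) = log(I*(1/(C1 + 4*b))^(1/4)) + log(3)/4


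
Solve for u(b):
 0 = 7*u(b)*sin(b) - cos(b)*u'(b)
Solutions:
 u(b) = C1/cos(b)^7


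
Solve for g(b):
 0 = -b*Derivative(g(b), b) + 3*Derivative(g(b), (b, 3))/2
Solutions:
 g(b) = C1 + Integral(C2*airyai(2^(1/3)*3^(2/3)*b/3) + C3*airybi(2^(1/3)*3^(2/3)*b/3), b)


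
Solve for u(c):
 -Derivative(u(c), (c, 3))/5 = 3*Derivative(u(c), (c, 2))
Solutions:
 u(c) = C1 + C2*c + C3*exp(-15*c)


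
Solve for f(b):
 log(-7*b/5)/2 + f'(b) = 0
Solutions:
 f(b) = C1 - b*log(-b)/2 + b*(-log(7) + 1 + log(5))/2


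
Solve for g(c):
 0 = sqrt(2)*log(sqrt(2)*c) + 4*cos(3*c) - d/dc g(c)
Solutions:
 g(c) = C1 + sqrt(2)*c*(log(c) - 1) + sqrt(2)*c*log(2)/2 + 4*sin(3*c)/3


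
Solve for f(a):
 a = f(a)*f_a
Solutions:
 f(a) = -sqrt(C1 + a^2)
 f(a) = sqrt(C1 + a^2)


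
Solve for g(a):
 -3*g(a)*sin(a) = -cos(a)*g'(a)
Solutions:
 g(a) = C1/cos(a)^3


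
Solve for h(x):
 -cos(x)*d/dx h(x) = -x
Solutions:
 h(x) = C1 + Integral(x/cos(x), x)


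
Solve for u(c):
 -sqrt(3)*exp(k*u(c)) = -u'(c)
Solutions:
 u(c) = Piecewise((log(-1/(C1*k + sqrt(3)*c*k))/k, Ne(k, 0)), (nan, True))
 u(c) = Piecewise((C1 + sqrt(3)*c, Eq(k, 0)), (nan, True))


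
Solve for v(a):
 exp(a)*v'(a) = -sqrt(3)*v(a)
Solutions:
 v(a) = C1*exp(sqrt(3)*exp(-a))


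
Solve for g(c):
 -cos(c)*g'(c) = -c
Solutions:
 g(c) = C1 + Integral(c/cos(c), c)


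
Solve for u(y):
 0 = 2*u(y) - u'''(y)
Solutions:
 u(y) = C3*exp(2^(1/3)*y) + (C1*sin(2^(1/3)*sqrt(3)*y/2) + C2*cos(2^(1/3)*sqrt(3)*y/2))*exp(-2^(1/3)*y/2)


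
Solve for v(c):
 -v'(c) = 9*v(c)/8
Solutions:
 v(c) = C1*exp(-9*c/8)


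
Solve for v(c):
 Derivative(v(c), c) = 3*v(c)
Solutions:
 v(c) = C1*exp(3*c)


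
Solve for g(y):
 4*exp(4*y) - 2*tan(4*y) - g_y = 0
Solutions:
 g(y) = C1 + exp(4*y) + log(cos(4*y))/2


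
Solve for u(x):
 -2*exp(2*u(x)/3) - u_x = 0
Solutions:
 u(x) = 3*log(-sqrt(-1/(C1 - 2*x))) - 3*log(2) + 3*log(6)/2
 u(x) = 3*log(-1/(C1 - 2*x))/2 - 3*log(2) + 3*log(6)/2


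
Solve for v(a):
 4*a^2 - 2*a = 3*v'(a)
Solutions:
 v(a) = C1 + 4*a^3/9 - a^2/3


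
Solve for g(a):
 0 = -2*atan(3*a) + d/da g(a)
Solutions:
 g(a) = C1 + 2*a*atan(3*a) - log(9*a^2 + 1)/3


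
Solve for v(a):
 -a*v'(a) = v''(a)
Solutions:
 v(a) = C1 + C2*erf(sqrt(2)*a/2)


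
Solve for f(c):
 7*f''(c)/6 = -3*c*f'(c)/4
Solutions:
 f(c) = C1 + C2*erf(3*sqrt(7)*c/14)


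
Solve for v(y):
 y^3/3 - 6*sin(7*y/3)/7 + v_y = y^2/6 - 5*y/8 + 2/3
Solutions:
 v(y) = C1 - y^4/12 + y^3/18 - 5*y^2/16 + 2*y/3 - 18*cos(7*y/3)/49


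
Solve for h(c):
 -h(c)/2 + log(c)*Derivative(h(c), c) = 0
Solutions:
 h(c) = C1*exp(li(c)/2)


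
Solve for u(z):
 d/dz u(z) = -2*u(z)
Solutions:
 u(z) = C1*exp(-2*z)


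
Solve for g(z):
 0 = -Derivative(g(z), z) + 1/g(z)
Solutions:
 g(z) = -sqrt(C1 + 2*z)
 g(z) = sqrt(C1 + 2*z)


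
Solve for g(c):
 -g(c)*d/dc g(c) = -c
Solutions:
 g(c) = -sqrt(C1 + c^2)
 g(c) = sqrt(C1 + c^2)


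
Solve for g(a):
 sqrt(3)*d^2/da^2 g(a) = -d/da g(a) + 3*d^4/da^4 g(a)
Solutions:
 g(a) = C1 + C2*exp(-2^(1/3)*a*(2*sqrt(3)/(sqrt(3)*sqrt(27 - 4*sqrt(3)) + 9)^(1/3) + 2^(1/3)*(sqrt(3)*sqrt(27 - 4*sqrt(3)) + 9)^(1/3))/12)*sin(2^(1/3)*a*(-2^(1/3)*sqrt(3)*(sqrt(3)*sqrt(27 - 4*sqrt(3)) + 9)^(1/3) + 6/(sqrt(3)*sqrt(27 - 4*sqrt(3)) + 9)^(1/3))/12) + C3*exp(-2^(1/3)*a*(2*sqrt(3)/(sqrt(3)*sqrt(27 - 4*sqrt(3)) + 9)^(1/3) + 2^(1/3)*(sqrt(3)*sqrt(27 - 4*sqrt(3)) + 9)^(1/3))/12)*cos(2^(1/3)*a*(-2^(1/3)*sqrt(3)*(sqrt(3)*sqrt(27 - 4*sqrt(3)) + 9)^(1/3) + 6/(sqrt(3)*sqrt(27 - 4*sqrt(3)) + 9)^(1/3))/12) + C4*exp(2^(1/3)*a*(2*sqrt(3)/(sqrt(3)*sqrt(27 - 4*sqrt(3)) + 9)^(1/3) + 2^(1/3)*(sqrt(3)*sqrt(27 - 4*sqrt(3)) + 9)^(1/3))/6)


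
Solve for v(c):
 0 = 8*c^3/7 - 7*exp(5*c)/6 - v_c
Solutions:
 v(c) = C1 + 2*c^4/7 - 7*exp(5*c)/30


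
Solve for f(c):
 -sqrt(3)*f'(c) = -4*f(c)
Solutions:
 f(c) = C1*exp(4*sqrt(3)*c/3)


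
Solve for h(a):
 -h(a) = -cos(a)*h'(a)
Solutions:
 h(a) = C1*sqrt(sin(a) + 1)/sqrt(sin(a) - 1)


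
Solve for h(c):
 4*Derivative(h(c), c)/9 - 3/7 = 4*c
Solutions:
 h(c) = C1 + 9*c^2/2 + 27*c/28


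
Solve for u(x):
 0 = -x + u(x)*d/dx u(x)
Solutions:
 u(x) = -sqrt(C1 + x^2)
 u(x) = sqrt(C1 + x^2)


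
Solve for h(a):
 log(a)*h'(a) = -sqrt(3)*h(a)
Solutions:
 h(a) = C1*exp(-sqrt(3)*li(a))


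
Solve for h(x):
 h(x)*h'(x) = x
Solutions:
 h(x) = -sqrt(C1 + x^2)
 h(x) = sqrt(C1 + x^2)


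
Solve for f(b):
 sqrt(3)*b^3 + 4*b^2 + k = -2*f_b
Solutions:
 f(b) = C1 - sqrt(3)*b^4/8 - 2*b^3/3 - b*k/2


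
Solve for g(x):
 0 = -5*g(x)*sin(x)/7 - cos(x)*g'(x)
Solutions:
 g(x) = C1*cos(x)^(5/7)


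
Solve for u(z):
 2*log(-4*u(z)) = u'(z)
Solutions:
 -Integral(1/(log(-_y) + 2*log(2)), (_y, u(z)))/2 = C1 - z


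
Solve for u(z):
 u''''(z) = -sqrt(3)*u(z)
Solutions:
 u(z) = (C1*sin(sqrt(2)*3^(1/8)*z/2) + C2*cos(sqrt(2)*3^(1/8)*z/2))*exp(-sqrt(2)*3^(1/8)*z/2) + (C3*sin(sqrt(2)*3^(1/8)*z/2) + C4*cos(sqrt(2)*3^(1/8)*z/2))*exp(sqrt(2)*3^(1/8)*z/2)


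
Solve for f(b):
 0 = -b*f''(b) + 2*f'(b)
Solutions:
 f(b) = C1 + C2*b^3


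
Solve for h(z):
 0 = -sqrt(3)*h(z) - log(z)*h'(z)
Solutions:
 h(z) = C1*exp(-sqrt(3)*li(z))


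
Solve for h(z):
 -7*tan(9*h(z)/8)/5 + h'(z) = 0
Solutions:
 h(z) = -8*asin(C1*exp(63*z/40))/9 + 8*pi/9
 h(z) = 8*asin(C1*exp(63*z/40))/9


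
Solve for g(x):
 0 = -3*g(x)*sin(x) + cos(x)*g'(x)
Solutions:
 g(x) = C1/cos(x)^3


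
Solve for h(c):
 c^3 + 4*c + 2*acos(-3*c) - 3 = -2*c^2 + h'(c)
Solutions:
 h(c) = C1 + c^4/4 + 2*c^3/3 + 2*c^2 + 2*c*acos(-3*c) - 3*c + 2*sqrt(1 - 9*c^2)/3


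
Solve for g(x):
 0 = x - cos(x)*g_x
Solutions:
 g(x) = C1 + Integral(x/cos(x), x)


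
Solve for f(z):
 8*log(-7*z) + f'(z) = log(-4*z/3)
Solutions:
 f(z) = C1 - 7*z*log(-z) + z*(-log(17294403) + 2*log(2) + 7)


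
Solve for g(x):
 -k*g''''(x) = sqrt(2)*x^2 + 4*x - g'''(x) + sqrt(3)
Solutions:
 g(x) = C1 + C2*x + C3*x^2 + C4*exp(x/k) + sqrt(2)*x^5/60 + x^4*(sqrt(2)*k + 2)/12 + x^3*(2*sqrt(2)*k^2 + 4*k + sqrt(3))/6


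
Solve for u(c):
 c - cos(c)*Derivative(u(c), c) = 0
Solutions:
 u(c) = C1 + Integral(c/cos(c), c)


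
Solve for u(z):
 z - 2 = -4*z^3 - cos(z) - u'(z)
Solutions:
 u(z) = C1 - z^4 - z^2/2 + 2*z - sin(z)


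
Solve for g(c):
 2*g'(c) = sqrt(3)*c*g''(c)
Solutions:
 g(c) = C1 + C2*c^(1 + 2*sqrt(3)/3)


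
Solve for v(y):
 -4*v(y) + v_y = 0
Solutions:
 v(y) = C1*exp(4*y)


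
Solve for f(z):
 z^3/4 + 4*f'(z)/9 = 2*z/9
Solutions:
 f(z) = C1 - 9*z^4/64 + z^2/4


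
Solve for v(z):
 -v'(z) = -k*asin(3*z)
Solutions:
 v(z) = C1 + k*(z*asin(3*z) + sqrt(1 - 9*z^2)/3)


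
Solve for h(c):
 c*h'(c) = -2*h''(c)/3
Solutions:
 h(c) = C1 + C2*erf(sqrt(3)*c/2)


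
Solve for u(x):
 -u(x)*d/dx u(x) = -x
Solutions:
 u(x) = -sqrt(C1 + x^2)
 u(x) = sqrt(C1 + x^2)


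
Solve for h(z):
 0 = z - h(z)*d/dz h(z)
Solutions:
 h(z) = -sqrt(C1 + z^2)
 h(z) = sqrt(C1 + z^2)


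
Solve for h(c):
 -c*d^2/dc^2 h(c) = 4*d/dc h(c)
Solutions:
 h(c) = C1 + C2/c^3


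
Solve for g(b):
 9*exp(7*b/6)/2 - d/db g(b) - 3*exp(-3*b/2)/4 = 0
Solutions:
 g(b) = C1 + 27*exp(7*b/6)/7 + exp(-3*b/2)/2


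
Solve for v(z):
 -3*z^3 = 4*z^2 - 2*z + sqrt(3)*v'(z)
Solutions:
 v(z) = C1 - sqrt(3)*z^4/4 - 4*sqrt(3)*z^3/9 + sqrt(3)*z^2/3


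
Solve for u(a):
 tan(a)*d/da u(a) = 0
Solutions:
 u(a) = C1


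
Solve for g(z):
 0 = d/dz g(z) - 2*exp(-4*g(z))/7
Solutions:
 g(z) = log(-I*(C1 + 8*z/7)^(1/4))
 g(z) = log(I*(C1 + 8*z/7)^(1/4))
 g(z) = log(-(C1 + 8*z/7)^(1/4))
 g(z) = log(C1 + 8*z/7)/4


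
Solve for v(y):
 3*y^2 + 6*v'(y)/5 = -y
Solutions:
 v(y) = C1 - 5*y^3/6 - 5*y^2/12


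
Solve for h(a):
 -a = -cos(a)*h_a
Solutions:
 h(a) = C1 + Integral(a/cos(a), a)


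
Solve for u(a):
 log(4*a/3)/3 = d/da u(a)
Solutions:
 u(a) = C1 + a*log(a)/3 - a*log(3)/3 - a/3 + 2*a*log(2)/3
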